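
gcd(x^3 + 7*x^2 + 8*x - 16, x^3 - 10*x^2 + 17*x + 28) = 1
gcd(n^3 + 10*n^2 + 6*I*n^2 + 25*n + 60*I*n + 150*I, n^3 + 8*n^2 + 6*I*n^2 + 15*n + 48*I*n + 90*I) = n^2 + n*(5 + 6*I) + 30*I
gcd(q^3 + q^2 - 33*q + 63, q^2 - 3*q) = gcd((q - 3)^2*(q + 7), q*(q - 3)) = q - 3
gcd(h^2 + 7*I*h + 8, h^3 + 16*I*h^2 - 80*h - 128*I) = h + 8*I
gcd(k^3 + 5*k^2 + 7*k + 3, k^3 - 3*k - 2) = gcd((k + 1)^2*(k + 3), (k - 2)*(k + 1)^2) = k^2 + 2*k + 1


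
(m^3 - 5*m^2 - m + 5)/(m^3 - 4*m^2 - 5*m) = (m - 1)/m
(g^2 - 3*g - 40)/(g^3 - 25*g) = (g - 8)/(g*(g - 5))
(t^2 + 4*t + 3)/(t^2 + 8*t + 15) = (t + 1)/(t + 5)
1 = 1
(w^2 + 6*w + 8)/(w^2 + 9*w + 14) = (w + 4)/(w + 7)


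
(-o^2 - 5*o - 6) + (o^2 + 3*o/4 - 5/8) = -17*o/4 - 53/8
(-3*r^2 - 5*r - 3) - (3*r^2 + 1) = -6*r^2 - 5*r - 4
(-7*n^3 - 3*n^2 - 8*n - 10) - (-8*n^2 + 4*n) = -7*n^3 + 5*n^2 - 12*n - 10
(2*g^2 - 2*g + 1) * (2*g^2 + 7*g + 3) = 4*g^4 + 10*g^3 - 6*g^2 + g + 3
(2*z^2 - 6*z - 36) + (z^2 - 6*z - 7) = 3*z^2 - 12*z - 43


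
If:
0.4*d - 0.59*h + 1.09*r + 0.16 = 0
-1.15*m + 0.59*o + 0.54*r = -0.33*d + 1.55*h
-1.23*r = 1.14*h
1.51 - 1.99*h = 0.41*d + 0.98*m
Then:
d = -4.31644736842105*r - 0.4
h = -1.07894736842105*r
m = 3.99678437164339*r + 1.70816326530612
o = 6.4548495557902*r + 3.55319958491871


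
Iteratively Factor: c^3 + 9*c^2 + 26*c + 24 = (c + 3)*(c^2 + 6*c + 8) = (c + 3)*(c + 4)*(c + 2)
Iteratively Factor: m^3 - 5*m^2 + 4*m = (m - 1)*(m^2 - 4*m) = (m - 4)*(m - 1)*(m)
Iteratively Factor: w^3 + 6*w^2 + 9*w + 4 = (w + 1)*(w^2 + 5*w + 4) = (w + 1)*(w + 4)*(w + 1)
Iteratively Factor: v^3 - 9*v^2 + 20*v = (v - 4)*(v^2 - 5*v) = (v - 5)*(v - 4)*(v)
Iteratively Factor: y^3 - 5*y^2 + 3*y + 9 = (y - 3)*(y^2 - 2*y - 3) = (y - 3)^2*(y + 1)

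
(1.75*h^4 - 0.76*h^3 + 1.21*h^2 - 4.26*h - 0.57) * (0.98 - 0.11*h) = -0.1925*h^5 + 1.7986*h^4 - 0.8779*h^3 + 1.6544*h^2 - 4.1121*h - 0.5586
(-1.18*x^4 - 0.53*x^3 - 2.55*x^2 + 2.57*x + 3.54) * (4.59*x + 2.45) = -5.4162*x^5 - 5.3237*x^4 - 13.003*x^3 + 5.5488*x^2 + 22.5451*x + 8.673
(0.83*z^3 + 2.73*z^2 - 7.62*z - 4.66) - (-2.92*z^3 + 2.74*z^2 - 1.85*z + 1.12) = 3.75*z^3 - 0.0100000000000002*z^2 - 5.77*z - 5.78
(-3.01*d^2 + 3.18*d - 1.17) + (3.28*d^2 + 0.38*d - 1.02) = 0.27*d^2 + 3.56*d - 2.19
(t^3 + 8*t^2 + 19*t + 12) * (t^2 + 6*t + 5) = t^5 + 14*t^4 + 72*t^3 + 166*t^2 + 167*t + 60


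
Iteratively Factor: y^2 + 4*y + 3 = (y + 3)*(y + 1)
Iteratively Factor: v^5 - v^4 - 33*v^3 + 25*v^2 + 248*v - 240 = (v - 1)*(v^4 - 33*v^2 - 8*v + 240) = (v - 3)*(v - 1)*(v^3 + 3*v^2 - 24*v - 80) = (v - 5)*(v - 3)*(v - 1)*(v^2 + 8*v + 16) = (v - 5)*(v - 3)*(v - 1)*(v + 4)*(v + 4)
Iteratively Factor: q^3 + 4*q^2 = (q + 4)*(q^2) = q*(q + 4)*(q)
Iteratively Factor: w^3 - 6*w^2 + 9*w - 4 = (w - 1)*(w^2 - 5*w + 4) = (w - 4)*(w - 1)*(w - 1)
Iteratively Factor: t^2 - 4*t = (t)*(t - 4)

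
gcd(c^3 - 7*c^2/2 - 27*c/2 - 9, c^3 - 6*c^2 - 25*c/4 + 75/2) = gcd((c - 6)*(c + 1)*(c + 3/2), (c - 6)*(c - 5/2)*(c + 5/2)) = c - 6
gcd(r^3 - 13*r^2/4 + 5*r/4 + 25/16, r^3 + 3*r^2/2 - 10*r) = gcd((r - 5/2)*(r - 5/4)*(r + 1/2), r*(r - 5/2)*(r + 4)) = r - 5/2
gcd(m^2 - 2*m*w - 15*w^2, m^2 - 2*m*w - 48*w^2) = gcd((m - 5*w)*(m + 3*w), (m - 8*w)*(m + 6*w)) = 1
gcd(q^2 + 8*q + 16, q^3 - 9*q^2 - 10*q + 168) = q + 4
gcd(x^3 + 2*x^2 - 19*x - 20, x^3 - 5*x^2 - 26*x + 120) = x^2 + x - 20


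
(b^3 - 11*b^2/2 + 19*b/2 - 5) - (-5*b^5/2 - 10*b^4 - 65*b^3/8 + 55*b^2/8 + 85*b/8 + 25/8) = 5*b^5/2 + 10*b^4 + 73*b^3/8 - 99*b^2/8 - 9*b/8 - 65/8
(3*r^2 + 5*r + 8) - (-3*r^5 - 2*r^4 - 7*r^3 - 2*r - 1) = 3*r^5 + 2*r^4 + 7*r^3 + 3*r^2 + 7*r + 9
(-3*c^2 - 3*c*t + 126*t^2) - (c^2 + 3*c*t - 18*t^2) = -4*c^2 - 6*c*t + 144*t^2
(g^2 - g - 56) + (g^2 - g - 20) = 2*g^2 - 2*g - 76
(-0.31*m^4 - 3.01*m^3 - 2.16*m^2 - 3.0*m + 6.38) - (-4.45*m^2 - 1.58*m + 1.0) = -0.31*m^4 - 3.01*m^3 + 2.29*m^2 - 1.42*m + 5.38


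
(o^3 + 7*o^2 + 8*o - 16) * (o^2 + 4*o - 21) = o^5 + 11*o^4 + 15*o^3 - 131*o^2 - 232*o + 336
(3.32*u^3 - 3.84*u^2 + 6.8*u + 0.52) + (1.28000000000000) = 3.32*u^3 - 3.84*u^2 + 6.8*u + 1.8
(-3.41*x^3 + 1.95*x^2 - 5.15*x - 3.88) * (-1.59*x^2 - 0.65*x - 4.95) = 5.4219*x^5 - 0.884*x^4 + 23.8005*x^3 - 0.1358*x^2 + 28.0145*x + 19.206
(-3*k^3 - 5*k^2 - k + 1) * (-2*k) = 6*k^4 + 10*k^3 + 2*k^2 - 2*k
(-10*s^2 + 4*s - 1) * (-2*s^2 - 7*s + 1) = 20*s^4 + 62*s^3 - 36*s^2 + 11*s - 1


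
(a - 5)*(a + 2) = a^2 - 3*a - 10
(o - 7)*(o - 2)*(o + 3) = o^3 - 6*o^2 - 13*o + 42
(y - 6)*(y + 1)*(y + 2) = y^3 - 3*y^2 - 16*y - 12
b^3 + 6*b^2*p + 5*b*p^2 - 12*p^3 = (b - p)*(b + 3*p)*(b + 4*p)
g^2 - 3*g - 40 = (g - 8)*(g + 5)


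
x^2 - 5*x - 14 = (x - 7)*(x + 2)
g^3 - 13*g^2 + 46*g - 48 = (g - 8)*(g - 3)*(g - 2)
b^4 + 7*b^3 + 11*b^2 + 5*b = b*(b + 1)^2*(b + 5)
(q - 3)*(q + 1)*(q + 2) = q^3 - 7*q - 6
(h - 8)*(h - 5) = h^2 - 13*h + 40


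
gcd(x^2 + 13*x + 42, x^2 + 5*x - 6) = x + 6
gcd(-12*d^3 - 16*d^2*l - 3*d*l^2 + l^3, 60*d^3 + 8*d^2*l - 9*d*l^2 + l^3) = 12*d^2 + 4*d*l - l^2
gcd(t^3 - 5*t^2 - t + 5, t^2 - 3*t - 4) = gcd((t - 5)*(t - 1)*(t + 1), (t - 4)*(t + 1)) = t + 1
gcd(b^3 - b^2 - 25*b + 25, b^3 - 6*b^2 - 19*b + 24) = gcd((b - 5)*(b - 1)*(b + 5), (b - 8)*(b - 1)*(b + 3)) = b - 1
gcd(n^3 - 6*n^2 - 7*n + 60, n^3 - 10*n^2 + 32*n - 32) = n - 4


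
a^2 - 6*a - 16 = (a - 8)*(a + 2)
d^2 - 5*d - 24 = (d - 8)*(d + 3)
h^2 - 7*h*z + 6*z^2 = (h - 6*z)*(h - z)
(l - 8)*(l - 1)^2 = l^3 - 10*l^2 + 17*l - 8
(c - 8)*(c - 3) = c^2 - 11*c + 24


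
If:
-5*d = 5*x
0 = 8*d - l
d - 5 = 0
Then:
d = 5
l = 40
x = -5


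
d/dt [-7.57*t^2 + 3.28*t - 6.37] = 3.28 - 15.14*t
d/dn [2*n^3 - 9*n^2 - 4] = 6*n*(n - 3)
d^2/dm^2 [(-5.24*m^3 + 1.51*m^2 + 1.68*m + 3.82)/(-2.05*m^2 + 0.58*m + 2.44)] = (2.8421709430404e-14*m^4 + 38.2352520000001*m^3 - 97.145532*m^2 + 164.012904*m - 54.010176)/(8.615125*m^6 - 7.31235*m^5 - 28.69344*m^4 + 17.211848*m^3 + 34.152192*m^2 - 10.359264*m - 14.526784)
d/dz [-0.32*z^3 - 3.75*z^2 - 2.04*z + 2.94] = -0.96*z^2 - 7.5*z - 2.04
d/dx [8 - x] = -1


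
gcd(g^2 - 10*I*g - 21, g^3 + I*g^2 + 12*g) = g - 3*I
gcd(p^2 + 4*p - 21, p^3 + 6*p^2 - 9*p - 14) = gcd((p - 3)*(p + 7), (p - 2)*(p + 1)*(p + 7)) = p + 7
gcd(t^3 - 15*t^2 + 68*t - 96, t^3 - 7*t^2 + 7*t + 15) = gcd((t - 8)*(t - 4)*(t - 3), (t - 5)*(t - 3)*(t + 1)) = t - 3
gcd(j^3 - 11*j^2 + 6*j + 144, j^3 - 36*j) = j - 6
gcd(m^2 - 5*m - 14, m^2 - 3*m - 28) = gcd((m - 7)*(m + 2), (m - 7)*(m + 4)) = m - 7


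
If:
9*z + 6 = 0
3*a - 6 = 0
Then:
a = 2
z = -2/3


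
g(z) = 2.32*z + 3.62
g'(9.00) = 2.32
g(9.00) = 24.50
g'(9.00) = 2.32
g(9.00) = 24.50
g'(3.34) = 2.32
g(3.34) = 11.37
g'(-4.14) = 2.32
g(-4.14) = -5.98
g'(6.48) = 2.32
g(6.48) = 18.65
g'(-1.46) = 2.32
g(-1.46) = 0.23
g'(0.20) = 2.32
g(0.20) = 4.08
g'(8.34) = 2.32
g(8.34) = 22.97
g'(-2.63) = 2.32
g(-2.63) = -2.48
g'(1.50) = 2.32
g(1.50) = 7.10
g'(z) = 2.32000000000000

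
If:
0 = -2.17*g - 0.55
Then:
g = -0.25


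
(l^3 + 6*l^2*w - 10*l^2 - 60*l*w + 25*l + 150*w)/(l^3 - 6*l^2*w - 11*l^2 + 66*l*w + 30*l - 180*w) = (-l^2 - 6*l*w + 5*l + 30*w)/(-l^2 + 6*l*w + 6*l - 36*w)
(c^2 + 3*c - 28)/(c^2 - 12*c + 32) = (c + 7)/(c - 8)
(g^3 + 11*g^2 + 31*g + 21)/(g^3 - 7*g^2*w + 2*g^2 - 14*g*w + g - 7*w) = (-g^2 - 10*g - 21)/(-g^2 + 7*g*w - g + 7*w)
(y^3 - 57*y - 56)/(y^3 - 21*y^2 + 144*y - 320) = (y^2 + 8*y + 7)/(y^2 - 13*y + 40)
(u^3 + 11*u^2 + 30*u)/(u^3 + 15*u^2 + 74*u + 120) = u/(u + 4)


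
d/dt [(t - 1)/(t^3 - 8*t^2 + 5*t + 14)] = (t^3 - 8*t^2 + 5*t - (t - 1)*(3*t^2 - 16*t + 5) + 14)/(t^3 - 8*t^2 + 5*t + 14)^2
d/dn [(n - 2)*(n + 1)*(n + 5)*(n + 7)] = 4*n^3 + 33*n^2 + 42*n - 59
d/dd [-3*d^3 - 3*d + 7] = -9*d^2 - 3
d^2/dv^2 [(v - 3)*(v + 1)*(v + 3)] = 6*v + 2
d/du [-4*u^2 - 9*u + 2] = -8*u - 9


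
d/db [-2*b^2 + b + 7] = 1 - 4*b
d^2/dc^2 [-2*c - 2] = 0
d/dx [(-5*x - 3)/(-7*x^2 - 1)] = (-35*x^2 - 42*x + 5)/(49*x^4 + 14*x^2 + 1)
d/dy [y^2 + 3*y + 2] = 2*y + 3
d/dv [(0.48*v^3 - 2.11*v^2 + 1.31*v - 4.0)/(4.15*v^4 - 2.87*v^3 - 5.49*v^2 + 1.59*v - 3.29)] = (-1.992*v^6 + 17.513*v^5 - 25.0004*v^4 + 75.4458*v^3 - 35.3406*v^2 - 30.0362*v + 2.0501)/(17.2225*v^8 - 23.821*v^7 - 37.3301*v^6 + 44.7096*v^5 - 6.2935*v^4 + 1.4264*v^3 + 38.6523*v^2 - 10.4622*v + 10.8241)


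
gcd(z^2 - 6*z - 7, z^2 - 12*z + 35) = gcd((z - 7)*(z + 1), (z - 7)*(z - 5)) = z - 7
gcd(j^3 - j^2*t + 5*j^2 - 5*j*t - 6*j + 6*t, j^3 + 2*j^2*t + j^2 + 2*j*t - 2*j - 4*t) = j - 1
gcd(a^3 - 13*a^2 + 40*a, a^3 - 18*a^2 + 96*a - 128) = a - 8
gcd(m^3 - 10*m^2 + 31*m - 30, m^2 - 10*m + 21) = m - 3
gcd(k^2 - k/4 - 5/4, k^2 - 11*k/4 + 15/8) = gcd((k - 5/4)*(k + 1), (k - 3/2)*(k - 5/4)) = k - 5/4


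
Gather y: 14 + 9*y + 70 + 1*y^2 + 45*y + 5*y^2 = 6*y^2 + 54*y + 84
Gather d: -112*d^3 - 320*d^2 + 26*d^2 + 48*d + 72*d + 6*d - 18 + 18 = -112*d^3 - 294*d^2 + 126*d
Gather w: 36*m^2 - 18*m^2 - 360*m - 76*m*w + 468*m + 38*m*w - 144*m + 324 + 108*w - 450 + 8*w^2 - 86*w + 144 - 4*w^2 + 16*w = 18*m^2 - 36*m + 4*w^2 + w*(38 - 38*m) + 18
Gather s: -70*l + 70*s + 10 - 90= -70*l + 70*s - 80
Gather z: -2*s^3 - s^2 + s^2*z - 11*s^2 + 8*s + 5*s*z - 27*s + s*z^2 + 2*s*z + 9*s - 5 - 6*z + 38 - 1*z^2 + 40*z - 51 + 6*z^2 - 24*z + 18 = -2*s^3 - 12*s^2 - 10*s + z^2*(s + 5) + z*(s^2 + 7*s + 10)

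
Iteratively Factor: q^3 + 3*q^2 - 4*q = (q)*(q^2 + 3*q - 4) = q*(q + 4)*(q - 1)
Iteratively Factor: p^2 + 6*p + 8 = (p + 2)*(p + 4)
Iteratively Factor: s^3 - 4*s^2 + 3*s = (s - 1)*(s^2 - 3*s) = s*(s - 1)*(s - 3)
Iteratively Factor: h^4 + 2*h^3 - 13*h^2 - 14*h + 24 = (h + 2)*(h^3 - 13*h + 12) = (h - 1)*(h + 2)*(h^2 + h - 12) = (h - 1)*(h + 2)*(h + 4)*(h - 3)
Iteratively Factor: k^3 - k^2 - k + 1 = (k - 1)*(k^2 - 1) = (k - 1)^2*(k + 1)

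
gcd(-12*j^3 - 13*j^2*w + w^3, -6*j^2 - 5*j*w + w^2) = j + w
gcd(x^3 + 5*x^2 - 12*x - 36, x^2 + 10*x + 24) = x + 6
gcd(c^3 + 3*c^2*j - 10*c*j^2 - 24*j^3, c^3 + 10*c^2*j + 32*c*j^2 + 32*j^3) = c^2 + 6*c*j + 8*j^2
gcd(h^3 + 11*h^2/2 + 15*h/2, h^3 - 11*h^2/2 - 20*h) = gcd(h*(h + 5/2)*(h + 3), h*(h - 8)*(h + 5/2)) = h^2 + 5*h/2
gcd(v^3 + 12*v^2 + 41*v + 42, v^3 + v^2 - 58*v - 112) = v^2 + 9*v + 14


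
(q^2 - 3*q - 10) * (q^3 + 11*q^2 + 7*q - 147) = q^5 + 8*q^4 - 36*q^3 - 278*q^2 + 371*q + 1470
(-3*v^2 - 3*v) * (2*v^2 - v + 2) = -6*v^4 - 3*v^3 - 3*v^2 - 6*v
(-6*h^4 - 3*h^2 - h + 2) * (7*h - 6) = -42*h^5 + 36*h^4 - 21*h^3 + 11*h^2 + 20*h - 12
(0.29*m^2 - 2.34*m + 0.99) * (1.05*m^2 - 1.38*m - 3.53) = 0.3045*m^4 - 2.8572*m^3 + 3.245*m^2 + 6.894*m - 3.4947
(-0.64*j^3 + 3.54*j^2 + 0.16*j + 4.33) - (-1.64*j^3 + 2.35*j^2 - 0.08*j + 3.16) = 1.0*j^3 + 1.19*j^2 + 0.24*j + 1.17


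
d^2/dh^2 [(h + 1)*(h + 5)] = 2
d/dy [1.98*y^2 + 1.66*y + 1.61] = 3.96*y + 1.66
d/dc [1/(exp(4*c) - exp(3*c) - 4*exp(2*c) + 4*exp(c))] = (-4*exp(3*c) + 3*exp(2*c) + 8*exp(c) - 4)*exp(-c)/(exp(3*c) - exp(2*c) - 4*exp(c) + 4)^2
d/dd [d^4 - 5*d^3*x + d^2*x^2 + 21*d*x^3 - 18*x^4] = 4*d^3 - 15*d^2*x + 2*d*x^2 + 21*x^3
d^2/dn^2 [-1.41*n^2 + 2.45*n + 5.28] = -2.82000000000000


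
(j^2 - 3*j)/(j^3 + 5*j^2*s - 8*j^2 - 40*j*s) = (j - 3)/(j^2 + 5*j*s - 8*j - 40*s)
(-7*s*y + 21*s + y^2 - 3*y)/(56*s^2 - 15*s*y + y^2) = (y - 3)/(-8*s + y)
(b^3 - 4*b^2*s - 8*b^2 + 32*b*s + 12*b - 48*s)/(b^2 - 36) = (b^2 - 4*b*s - 2*b + 8*s)/(b + 6)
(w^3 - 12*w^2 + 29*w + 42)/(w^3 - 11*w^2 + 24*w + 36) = (w - 7)/(w - 6)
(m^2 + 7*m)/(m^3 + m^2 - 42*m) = 1/(m - 6)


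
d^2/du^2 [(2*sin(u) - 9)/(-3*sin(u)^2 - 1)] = 2*(81*sin(u)^5 - 162*sin(u)^4 + 297*sin(u)^2 - 53*sin(u) + 63*sin(3*u)/2 - 9*sin(5*u)/2 - 27)/(3*sin(u)^2 + 1)^3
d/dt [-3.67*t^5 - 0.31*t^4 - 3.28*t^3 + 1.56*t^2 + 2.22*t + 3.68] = -18.35*t^4 - 1.24*t^3 - 9.84*t^2 + 3.12*t + 2.22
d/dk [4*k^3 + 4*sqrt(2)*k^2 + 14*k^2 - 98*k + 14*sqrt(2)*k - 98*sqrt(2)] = 12*k^2 + 8*sqrt(2)*k + 28*k - 98 + 14*sqrt(2)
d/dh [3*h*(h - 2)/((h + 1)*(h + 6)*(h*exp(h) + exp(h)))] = 3*(-h^4 - 6*h^3 + 13*h^2 + 36*h - 12)*exp(-h)/(h^5 + 15*h^4 + 75*h^3 + 145*h^2 + 120*h + 36)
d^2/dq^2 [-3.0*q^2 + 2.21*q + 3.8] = -6.00000000000000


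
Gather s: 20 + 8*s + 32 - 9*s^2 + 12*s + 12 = -9*s^2 + 20*s + 64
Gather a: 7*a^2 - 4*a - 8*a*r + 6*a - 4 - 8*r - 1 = 7*a^2 + a*(2 - 8*r) - 8*r - 5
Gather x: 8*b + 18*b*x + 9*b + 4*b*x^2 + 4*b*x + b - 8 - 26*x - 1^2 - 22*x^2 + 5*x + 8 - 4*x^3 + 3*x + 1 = 18*b - 4*x^3 + x^2*(4*b - 22) + x*(22*b - 18)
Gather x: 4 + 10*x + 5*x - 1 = 15*x + 3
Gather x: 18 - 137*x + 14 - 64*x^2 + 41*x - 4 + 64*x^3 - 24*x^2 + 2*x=64*x^3 - 88*x^2 - 94*x + 28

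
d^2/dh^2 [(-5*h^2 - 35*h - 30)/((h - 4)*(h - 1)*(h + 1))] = 10*(-h^3 - 18*h^2 + 102*h - 146)/(h^6 - 15*h^5 + 87*h^4 - 245*h^3 + 348*h^2 - 240*h + 64)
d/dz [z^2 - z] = 2*z - 1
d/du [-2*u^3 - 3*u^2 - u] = -6*u^2 - 6*u - 1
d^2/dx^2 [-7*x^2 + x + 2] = -14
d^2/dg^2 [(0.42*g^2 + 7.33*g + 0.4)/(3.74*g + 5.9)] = (3.5527136788005e-15*g^2 + 5.6843418860808e-14*g - 283.05708)/(52.313624*g^3 + 247.58052*g^2 + 390.5682*g + 205.379)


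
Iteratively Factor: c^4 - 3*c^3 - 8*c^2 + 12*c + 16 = (c - 2)*(c^3 - c^2 - 10*c - 8) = (c - 2)*(c + 1)*(c^2 - 2*c - 8) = (c - 4)*(c - 2)*(c + 1)*(c + 2)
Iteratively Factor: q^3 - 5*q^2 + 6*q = (q - 3)*(q^2 - 2*q) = (q - 3)*(q - 2)*(q)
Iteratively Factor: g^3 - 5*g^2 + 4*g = (g - 4)*(g^2 - g) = g*(g - 4)*(g - 1)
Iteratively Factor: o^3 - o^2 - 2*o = (o + 1)*(o^2 - 2*o) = o*(o + 1)*(o - 2)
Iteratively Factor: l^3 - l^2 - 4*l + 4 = (l - 2)*(l^2 + l - 2) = (l - 2)*(l + 2)*(l - 1)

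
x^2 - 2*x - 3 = (x - 3)*(x + 1)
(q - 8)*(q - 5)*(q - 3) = q^3 - 16*q^2 + 79*q - 120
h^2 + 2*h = h*(h + 2)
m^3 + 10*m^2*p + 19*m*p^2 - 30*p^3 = (m - p)*(m + 5*p)*(m + 6*p)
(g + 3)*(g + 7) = g^2 + 10*g + 21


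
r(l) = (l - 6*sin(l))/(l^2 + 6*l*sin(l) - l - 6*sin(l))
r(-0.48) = 0.48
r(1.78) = -0.69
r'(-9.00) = 0.07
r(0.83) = 4.03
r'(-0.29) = 0.45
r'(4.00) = 27.16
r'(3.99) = 30.83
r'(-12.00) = -0.14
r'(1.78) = 1.23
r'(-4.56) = -0.09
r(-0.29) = 0.55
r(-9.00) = -0.06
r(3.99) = -5.55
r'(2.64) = 0.69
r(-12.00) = -0.13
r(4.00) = -5.26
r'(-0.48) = 0.35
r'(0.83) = 23.22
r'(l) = (1 - 6*cos(l))/(l^2 + 6*l*sin(l) - l - 6*sin(l)) + (l - 6*sin(l))*(-6*l*cos(l) - 2*l - 6*sin(l) + 6*cos(l) + 1)/(l^2 + 6*l*sin(l) - l - 6*sin(l))^2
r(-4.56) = 1.38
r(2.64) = -0.03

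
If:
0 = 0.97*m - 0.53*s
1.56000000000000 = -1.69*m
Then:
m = -0.92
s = -1.69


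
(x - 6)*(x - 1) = x^2 - 7*x + 6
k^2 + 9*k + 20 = (k + 4)*(k + 5)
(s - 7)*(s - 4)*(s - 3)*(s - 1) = s^4 - 15*s^3 + 75*s^2 - 145*s + 84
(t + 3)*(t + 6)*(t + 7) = t^3 + 16*t^2 + 81*t + 126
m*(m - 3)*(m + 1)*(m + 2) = m^4 - 7*m^2 - 6*m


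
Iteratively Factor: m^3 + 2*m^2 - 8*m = (m + 4)*(m^2 - 2*m) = m*(m + 4)*(m - 2)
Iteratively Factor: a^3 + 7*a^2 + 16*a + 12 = (a + 3)*(a^2 + 4*a + 4) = (a + 2)*(a + 3)*(a + 2)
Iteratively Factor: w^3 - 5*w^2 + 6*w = (w - 3)*(w^2 - 2*w) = w*(w - 3)*(w - 2)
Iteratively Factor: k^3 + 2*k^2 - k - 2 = (k - 1)*(k^2 + 3*k + 2) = (k - 1)*(k + 2)*(k + 1)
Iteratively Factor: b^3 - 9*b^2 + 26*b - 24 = (b - 4)*(b^2 - 5*b + 6) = (b - 4)*(b - 2)*(b - 3)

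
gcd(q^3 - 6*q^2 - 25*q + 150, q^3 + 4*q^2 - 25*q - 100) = q^2 - 25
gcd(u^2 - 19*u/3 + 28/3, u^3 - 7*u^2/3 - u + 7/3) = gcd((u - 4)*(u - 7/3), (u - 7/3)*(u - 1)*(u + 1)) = u - 7/3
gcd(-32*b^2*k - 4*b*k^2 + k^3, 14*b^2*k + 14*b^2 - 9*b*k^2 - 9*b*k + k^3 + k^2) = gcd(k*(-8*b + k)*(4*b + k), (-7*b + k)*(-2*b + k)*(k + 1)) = 1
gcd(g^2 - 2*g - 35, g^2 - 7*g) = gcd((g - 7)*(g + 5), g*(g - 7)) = g - 7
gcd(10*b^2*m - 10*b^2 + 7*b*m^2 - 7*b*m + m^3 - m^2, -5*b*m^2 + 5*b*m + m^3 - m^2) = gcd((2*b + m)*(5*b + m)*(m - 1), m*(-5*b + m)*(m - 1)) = m - 1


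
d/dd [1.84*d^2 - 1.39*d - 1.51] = 3.68*d - 1.39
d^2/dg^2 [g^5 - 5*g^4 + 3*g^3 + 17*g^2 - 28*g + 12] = 20*g^3 - 60*g^2 + 18*g + 34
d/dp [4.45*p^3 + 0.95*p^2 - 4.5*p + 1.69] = 13.35*p^2 + 1.9*p - 4.5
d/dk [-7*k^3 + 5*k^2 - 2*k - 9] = -21*k^2 + 10*k - 2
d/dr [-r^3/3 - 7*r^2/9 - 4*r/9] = -r^2 - 14*r/9 - 4/9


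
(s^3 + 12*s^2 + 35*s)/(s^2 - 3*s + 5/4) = 4*s*(s^2 + 12*s + 35)/(4*s^2 - 12*s + 5)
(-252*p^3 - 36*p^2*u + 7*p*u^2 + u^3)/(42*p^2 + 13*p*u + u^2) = -6*p + u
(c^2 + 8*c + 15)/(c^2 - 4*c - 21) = (c + 5)/(c - 7)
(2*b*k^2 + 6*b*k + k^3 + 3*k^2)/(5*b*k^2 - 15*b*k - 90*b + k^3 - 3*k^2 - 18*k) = k*(2*b + k)/(5*b*k - 30*b + k^2 - 6*k)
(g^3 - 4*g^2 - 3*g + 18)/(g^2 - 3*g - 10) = (g^2 - 6*g + 9)/(g - 5)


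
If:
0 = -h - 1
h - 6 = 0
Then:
No Solution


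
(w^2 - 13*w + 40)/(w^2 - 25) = (w - 8)/(w + 5)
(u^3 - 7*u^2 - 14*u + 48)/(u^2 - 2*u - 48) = (u^2 + u - 6)/(u + 6)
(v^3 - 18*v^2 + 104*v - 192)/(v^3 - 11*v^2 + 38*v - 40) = (v^2 - 14*v + 48)/(v^2 - 7*v + 10)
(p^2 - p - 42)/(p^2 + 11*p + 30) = (p - 7)/(p + 5)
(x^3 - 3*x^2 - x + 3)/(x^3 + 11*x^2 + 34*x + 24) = (x^2 - 4*x + 3)/(x^2 + 10*x + 24)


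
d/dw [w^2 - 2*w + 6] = 2*w - 2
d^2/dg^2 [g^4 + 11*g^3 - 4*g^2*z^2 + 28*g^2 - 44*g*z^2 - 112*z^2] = 12*g^2 + 66*g - 8*z^2 + 56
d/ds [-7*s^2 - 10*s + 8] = -14*s - 10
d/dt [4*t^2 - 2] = 8*t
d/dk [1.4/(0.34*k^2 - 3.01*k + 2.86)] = (4.214 - 0.952*k)/(0.34*k^2 - 3.01*k + 2.86)^2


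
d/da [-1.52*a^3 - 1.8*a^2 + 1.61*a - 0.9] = -4.56*a^2 - 3.6*a + 1.61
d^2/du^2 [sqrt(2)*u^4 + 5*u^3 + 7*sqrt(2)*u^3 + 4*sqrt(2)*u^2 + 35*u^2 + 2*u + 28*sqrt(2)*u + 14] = 12*sqrt(2)*u^2 + 30*u + 42*sqrt(2)*u + 8*sqrt(2) + 70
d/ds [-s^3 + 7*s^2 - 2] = s*(14 - 3*s)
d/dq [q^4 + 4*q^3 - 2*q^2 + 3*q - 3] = 4*q^3 + 12*q^2 - 4*q + 3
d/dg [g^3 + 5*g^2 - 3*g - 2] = 3*g^2 + 10*g - 3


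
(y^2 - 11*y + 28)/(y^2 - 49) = (y - 4)/(y + 7)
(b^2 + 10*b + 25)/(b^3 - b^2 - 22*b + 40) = (b + 5)/(b^2 - 6*b + 8)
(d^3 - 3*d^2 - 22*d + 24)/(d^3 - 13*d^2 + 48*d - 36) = (d + 4)/(d - 6)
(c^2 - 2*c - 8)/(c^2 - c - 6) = (c - 4)/(c - 3)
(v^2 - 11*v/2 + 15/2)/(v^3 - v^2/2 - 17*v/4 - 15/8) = 4*(v - 3)/(4*v^2 + 8*v + 3)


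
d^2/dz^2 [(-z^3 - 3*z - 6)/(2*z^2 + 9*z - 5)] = 2*(-103*z^3 + 63*z^2 - 489*z - 681)/(8*z^6 + 108*z^5 + 426*z^4 + 189*z^3 - 1065*z^2 + 675*z - 125)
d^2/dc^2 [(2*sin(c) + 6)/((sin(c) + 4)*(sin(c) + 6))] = 2*(-sin(c)^5 - 2*sin(c)^4 + 56*sin(c)^3 + 246*sin(c)^2 + 180*sin(c) - 24)/((sin(c) + 4)^3*(sin(c) + 6)^3)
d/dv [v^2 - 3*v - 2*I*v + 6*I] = 2*v - 3 - 2*I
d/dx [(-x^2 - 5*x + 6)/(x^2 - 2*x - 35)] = (7*x^2 + 58*x + 187)/(x^4 - 4*x^3 - 66*x^2 + 140*x + 1225)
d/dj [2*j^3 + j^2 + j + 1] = 6*j^2 + 2*j + 1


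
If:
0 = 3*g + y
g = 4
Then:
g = 4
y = -12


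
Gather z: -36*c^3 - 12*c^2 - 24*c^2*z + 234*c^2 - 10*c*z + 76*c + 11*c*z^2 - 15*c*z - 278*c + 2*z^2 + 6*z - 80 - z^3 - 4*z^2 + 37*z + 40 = -36*c^3 + 222*c^2 - 202*c - z^3 + z^2*(11*c - 2) + z*(-24*c^2 - 25*c + 43) - 40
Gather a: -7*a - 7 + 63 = 56 - 7*a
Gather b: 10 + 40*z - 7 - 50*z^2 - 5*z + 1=-50*z^2 + 35*z + 4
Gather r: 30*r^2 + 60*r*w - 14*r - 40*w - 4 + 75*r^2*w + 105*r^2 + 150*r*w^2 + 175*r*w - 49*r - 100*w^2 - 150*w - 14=r^2*(75*w + 135) + r*(150*w^2 + 235*w - 63) - 100*w^2 - 190*w - 18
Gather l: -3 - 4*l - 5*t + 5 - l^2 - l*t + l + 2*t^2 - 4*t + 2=-l^2 + l*(-t - 3) + 2*t^2 - 9*t + 4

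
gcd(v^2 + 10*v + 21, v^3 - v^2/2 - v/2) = 1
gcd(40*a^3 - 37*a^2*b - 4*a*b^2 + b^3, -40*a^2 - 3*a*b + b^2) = 40*a^2 + 3*a*b - b^2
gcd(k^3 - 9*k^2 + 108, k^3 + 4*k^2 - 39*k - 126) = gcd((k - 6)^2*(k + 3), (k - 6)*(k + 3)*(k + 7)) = k^2 - 3*k - 18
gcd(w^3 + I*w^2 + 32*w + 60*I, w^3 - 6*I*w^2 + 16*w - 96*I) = w - 6*I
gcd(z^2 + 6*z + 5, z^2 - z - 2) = z + 1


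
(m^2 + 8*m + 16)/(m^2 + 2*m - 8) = (m + 4)/(m - 2)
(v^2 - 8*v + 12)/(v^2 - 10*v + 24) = (v - 2)/(v - 4)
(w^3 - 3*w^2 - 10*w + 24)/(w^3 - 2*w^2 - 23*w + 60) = (w^2 + w - 6)/(w^2 + 2*w - 15)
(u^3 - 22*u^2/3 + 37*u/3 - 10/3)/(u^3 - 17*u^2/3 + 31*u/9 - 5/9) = 3*(u - 2)/(3*u - 1)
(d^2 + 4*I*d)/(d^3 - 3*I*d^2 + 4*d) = (d + 4*I)/(d^2 - 3*I*d + 4)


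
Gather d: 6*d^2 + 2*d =6*d^2 + 2*d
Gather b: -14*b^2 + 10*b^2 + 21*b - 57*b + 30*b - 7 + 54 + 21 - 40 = -4*b^2 - 6*b + 28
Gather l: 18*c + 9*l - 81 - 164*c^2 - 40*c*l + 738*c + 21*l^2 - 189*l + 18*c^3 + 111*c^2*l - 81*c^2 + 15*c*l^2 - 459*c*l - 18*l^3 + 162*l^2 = 18*c^3 - 245*c^2 + 756*c - 18*l^3 + l^2*(15*c + 183) + l*(111*c^2 - 499*c - 180) - 81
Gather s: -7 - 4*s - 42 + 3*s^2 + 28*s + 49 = 3*s^2 + 24*s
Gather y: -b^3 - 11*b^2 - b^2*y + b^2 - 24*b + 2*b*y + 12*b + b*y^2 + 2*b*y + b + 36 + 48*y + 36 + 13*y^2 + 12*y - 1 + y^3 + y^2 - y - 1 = -b^3 - 10*b^2 - 11*b + y^3 + y^2*(b + 14) + y*(-b^2 + 4*b + 59) + 70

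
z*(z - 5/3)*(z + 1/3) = z^3 - 4*z^2/3 - 5*z/9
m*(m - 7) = m^2 - 7*m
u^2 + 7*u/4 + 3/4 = (u + 3/4)*(u + 1)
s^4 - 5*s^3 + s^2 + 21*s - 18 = (s - 3)^2*(s - 1)*(s + 2)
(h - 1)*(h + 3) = h^2 + 2*h - 3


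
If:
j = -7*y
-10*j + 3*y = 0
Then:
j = 0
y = 0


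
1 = 1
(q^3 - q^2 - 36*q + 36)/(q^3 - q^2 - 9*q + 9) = (q^2 - 36)/(q^2 - 9)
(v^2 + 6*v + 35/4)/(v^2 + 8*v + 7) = (v^2 + 6*v + 35/4)/(v^2 + 8*v + 7)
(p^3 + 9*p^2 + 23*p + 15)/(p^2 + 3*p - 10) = (p^2 + 4*p + 3)/(p - 2)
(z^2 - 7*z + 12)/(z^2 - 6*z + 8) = (z - 3)/(z - 2)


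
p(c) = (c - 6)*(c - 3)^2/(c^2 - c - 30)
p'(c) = (1 - 2*c)*(c - 6)*(c - 3)^2/(c^2 - c - 30)^2 + (c - 6)*(2*c - 6)/(c^2 - c - 30) + (c - 3)^2/(c^2 - c - 30) = (c^2 + 10*c - 39)/(c^2 + 10*c + 25)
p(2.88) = 0.00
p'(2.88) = -0.03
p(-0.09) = 1.94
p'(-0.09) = -1.65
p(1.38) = 0.41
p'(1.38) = -0.57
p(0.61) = 1.02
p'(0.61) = -1.03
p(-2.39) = 11.13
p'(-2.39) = -8.40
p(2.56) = 0.03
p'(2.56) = -0.12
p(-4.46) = 103.06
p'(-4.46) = -218.48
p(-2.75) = 14.69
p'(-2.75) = -11.64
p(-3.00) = 18.00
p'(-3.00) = -15.00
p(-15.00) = -32.40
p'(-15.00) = 0.36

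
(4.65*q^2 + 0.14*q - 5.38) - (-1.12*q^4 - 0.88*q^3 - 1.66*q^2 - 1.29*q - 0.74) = 1.12*q^4 + 0.88*q^3 + 6.31*q^2 + 1.43*q - 4.64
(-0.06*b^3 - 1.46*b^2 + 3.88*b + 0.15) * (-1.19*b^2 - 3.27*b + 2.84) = 0.0714*b^5 + 1.9336*b^4 - 0.0133999999999999*b^3 - 17.0125*b^2 + 10.5287*b + 0.426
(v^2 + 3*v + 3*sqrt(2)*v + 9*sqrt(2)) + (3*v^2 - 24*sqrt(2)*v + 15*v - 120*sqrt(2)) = 4*v^2 - 21*sqrt(2)*v + 18*v - 111*sqrt(2)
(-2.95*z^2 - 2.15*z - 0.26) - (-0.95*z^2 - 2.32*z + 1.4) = -2.0*z^2 + 0.17*z - 1.66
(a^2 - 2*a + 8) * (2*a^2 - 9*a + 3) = 2*a^4 - 13*a^3 + 37*a^2 - 78*a + 24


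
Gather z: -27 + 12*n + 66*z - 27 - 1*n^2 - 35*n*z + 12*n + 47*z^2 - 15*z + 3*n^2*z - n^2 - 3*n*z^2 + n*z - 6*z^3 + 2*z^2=-2*n^2 + 24*n - 6*z^3 + z^2*(49 - 3*n) + z*(3*n^2 - 34*n + 51) - 54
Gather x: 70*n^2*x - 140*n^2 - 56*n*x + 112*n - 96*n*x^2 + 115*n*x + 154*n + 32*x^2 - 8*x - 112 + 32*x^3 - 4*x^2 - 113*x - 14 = -140*n^2 + 266*n + 32*x^3 + x^2*(28 - 96*n) + x*(70*n^2 + 59*n - 121) - 126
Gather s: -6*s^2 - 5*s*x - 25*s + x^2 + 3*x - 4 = -6*s^2 + s*(-5*x - 25) + x^2 + 3*x - 4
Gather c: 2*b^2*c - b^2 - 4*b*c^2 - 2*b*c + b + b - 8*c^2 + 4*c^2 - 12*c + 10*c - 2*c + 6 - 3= -b^2 + 2*b + c^2*(-4*b - 4) + c*(2*b^2 - 2*b - 4) + 3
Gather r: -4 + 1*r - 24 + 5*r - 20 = 6*r - 48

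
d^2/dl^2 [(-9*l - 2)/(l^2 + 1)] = 2*(-4*l^2*(9*l + 2) + (27*l + 2)*(l^2 + 1))/(l^2 + 1)^3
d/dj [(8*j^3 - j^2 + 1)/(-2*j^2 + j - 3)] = (-16*j^4 + 16*j^3 - 73*j^2 + 10*j - 1)/(4*j^4 - 4*j^3 + 13*j^2 - 6*j + 9)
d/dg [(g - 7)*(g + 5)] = 2*g - 2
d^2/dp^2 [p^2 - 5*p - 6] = 2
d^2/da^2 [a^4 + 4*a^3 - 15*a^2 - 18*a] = 12*a^2 + 24*a - 30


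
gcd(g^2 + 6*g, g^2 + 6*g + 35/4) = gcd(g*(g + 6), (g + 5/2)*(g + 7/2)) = 1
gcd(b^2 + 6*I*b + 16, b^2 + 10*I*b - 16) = b + 8*I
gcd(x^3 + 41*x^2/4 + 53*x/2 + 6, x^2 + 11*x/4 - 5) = x + 4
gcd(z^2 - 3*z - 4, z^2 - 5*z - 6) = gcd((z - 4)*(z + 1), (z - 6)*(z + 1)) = z + 1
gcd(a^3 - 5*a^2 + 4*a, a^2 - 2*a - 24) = 1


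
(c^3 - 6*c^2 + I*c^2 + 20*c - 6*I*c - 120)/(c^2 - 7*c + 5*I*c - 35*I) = (c^2 + c*(-6 - 4*I) + 24*I)/(c - 7)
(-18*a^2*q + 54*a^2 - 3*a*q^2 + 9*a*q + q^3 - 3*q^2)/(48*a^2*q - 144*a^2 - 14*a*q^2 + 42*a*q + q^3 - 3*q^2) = (3*a + q)/(-8*a + q)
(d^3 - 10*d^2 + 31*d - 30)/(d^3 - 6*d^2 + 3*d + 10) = (d - 3)/(d + 1)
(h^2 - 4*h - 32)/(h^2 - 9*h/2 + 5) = 2*(h^2 - 4*h - 32)/(2*h^2 - 9*h + 10)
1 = 1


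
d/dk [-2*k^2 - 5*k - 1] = -4*k - 5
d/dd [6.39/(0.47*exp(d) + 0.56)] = -3.0033*exp(d)/(0.47*exp(d) + 0.56)^2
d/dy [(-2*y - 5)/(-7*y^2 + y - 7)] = (14*y^2 - 2*y - (2*y + 5)*(14*y - 1) + 14)/(7*y^2 - y + 7)^2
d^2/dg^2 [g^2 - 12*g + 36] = 2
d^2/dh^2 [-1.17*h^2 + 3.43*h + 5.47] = -2.34000000000000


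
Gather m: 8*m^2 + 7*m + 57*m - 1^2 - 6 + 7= 8*m^2 + 64*m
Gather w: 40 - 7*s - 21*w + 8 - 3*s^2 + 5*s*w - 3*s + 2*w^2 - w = -3*s^2 - 10*s + 2*w^2 + w*(5*s - 22) + 48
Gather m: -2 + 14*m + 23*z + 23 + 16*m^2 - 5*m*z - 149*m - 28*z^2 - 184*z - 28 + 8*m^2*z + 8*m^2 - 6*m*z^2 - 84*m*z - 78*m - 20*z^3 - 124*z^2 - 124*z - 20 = m^2*(8*z + 24) + m*(-6*z^2 - 89*z - 213) - 20*z^3 - 152*z^2 - 285*z - 27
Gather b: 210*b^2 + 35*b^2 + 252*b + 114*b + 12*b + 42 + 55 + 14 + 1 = 245*b^2 + 378*b + 112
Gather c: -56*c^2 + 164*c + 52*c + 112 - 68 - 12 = -56*c^2 + 216*c + 32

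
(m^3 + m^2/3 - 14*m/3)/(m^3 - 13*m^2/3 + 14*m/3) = (3*m + 7)/(3*m - 7)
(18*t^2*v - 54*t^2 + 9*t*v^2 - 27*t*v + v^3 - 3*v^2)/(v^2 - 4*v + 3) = (18*t^2 + 9*t*v + v^2)/(v - 1)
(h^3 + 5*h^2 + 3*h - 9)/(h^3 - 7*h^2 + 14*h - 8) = (h^2 + 6*h + 9)/(h^2 - 6*h + 8)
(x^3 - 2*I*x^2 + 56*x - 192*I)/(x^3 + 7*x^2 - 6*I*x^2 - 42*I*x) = (x^2 + 4*I*x + 32)/(x*(x + 7))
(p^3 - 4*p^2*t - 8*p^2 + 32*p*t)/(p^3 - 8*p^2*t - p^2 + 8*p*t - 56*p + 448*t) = p*(p - 4*t)/(p^2 - 8*p*t + 7*p - 56*t)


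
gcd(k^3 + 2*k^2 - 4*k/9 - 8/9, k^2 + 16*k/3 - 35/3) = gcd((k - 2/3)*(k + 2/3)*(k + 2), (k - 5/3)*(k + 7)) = 1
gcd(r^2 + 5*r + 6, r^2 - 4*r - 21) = r + 3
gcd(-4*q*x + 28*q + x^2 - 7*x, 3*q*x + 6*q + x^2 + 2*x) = 1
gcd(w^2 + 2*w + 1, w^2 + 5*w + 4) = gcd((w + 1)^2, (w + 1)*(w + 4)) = w + 1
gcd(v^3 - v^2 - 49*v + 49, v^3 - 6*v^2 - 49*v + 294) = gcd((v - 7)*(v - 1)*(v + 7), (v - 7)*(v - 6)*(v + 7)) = v^2 - 49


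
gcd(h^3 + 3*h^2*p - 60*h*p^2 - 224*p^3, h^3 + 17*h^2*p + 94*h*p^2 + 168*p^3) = h^2 + 11*h*p + 28*p^2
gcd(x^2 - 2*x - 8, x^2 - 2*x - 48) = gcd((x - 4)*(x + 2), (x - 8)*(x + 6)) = 1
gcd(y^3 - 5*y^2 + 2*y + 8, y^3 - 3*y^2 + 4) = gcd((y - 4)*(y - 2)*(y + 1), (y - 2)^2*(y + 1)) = y^2 - y - 2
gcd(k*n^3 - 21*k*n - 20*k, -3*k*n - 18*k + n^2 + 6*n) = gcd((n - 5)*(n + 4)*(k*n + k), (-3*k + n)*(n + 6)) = 1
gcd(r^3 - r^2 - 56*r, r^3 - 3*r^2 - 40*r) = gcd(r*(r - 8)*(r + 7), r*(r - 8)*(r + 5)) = r^2 - 8*r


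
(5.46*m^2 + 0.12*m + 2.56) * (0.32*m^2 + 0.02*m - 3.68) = 1.7472*m^4 + 0.1476*m^3 - 19.2712*m^2 - 0.3904*m - 9.4208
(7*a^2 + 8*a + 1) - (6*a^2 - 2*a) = a^2 + 10*a + 1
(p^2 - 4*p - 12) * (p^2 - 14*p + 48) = p^4 - 18*p^3 + 92*p^2 - 24*p - 576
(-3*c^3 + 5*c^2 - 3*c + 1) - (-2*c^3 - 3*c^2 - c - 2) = -c^3 + 8*c^2 - 2*c + 3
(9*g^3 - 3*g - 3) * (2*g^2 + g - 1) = 18*g^5 + 9*g^4 - 15*g^3 - 9*g^2 + 3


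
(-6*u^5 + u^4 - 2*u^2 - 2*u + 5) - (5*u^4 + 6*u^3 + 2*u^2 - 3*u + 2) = -6*u^5 - 4*u^4 - 6*u^3 - 4*u^2 + u + 3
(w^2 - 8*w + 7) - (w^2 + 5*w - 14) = 21 - 13*w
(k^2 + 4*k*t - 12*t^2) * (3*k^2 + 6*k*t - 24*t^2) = 3*k^4 + 18*k^3*t - 36*k^2*t^2 - 168*k*t^3 + 288*t^4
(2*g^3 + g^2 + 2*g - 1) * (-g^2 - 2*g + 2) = -2*g^5 - 5*g^4 - g^2 + 6*g - 2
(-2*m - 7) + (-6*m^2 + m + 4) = -6*m^2 - m - 3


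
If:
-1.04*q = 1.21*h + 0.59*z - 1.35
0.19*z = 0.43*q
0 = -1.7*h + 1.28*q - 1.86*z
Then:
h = -8.02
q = 4.65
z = 10.53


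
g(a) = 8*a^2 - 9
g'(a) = 16*a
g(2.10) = 26.28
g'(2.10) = 33.60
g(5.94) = 273.27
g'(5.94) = 95.04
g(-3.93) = 114.56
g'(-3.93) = -62.88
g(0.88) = -2.80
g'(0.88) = 14.08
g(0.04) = -8.99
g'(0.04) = 0.64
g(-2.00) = 23.00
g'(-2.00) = -32.00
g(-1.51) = 9.24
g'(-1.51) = -24.16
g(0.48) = -7.16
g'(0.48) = 7.68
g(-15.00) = 1791.00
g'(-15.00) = -240.00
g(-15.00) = 1791.00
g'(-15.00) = -240.00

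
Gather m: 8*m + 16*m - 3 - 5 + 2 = 24*m - 6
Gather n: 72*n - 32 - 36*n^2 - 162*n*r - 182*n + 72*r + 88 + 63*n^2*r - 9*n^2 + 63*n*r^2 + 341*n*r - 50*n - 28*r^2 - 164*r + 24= n^2*(63*r - 45) + n*(63*r^2 + 179*r - 160) - 28*r^2 - 92*r + 80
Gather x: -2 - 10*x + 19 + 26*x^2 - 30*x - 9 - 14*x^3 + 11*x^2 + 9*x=-14*x^3 + 37*x^2 - 31*x + 8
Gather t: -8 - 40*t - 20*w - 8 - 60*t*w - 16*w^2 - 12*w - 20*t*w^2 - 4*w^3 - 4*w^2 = t*(-20*w^2 - 60*w - 40) - 4*w^3 - 20*w^2 - 32*w - 16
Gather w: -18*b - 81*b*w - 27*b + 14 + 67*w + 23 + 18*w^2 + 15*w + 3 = -45*b + 18*w^2 + w*(82 - 81*b) + 40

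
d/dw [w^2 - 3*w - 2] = 2*w - 3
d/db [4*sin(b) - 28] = 4*cos(b)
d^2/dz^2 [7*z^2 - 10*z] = 14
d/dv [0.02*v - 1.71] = 0.0200000000000000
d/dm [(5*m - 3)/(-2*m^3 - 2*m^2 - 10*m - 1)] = (20*m^3 - 8*m^2 - 12*m - 35)/(4*m^6 + 8*m^5 + 44*m^4 + 44*m^3 + 104*m^2 + 20*m + 1)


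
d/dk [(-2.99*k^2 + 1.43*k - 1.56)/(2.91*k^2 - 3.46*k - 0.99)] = (6.1841*k^2 + 14.9994*k - 6.8133)/(8.4681*k^4 - 20.1372*k^3 + 6.2098*k^2 + 6.8508*k + 0.9801)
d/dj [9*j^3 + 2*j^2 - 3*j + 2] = 27*j^2 + 4*j - 3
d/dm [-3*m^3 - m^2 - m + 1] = -9*m^2 - 2*m - 1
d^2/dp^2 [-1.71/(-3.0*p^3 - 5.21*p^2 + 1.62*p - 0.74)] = (-(30.78*p + 17.8182)*(3.0*p^3 + 5.21*p^2 - 1.62*p + 0.74) + 1.71*(9.0*p^2 + 10.42*p - 1.62)*(18.0*p^2 + 20.84*p - 3.24))/(3.0*p^3 + 5.21*p^2 - 1.62*p + 0.74)^3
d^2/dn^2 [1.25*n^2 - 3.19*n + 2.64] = 2.50000000000000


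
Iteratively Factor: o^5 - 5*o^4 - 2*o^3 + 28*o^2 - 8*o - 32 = (o - 2)*(o^4 - 3*o^3 - 8*o^2 + 12*o + 16) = (o - 2)^2*(o^3 - o^2 - 10*o - 8) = (o - 4)*(o - 2)^2*(o^2 + 3*o + 2) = (o - 4)*(o - 2)^2*(o + 1)*(o + 2)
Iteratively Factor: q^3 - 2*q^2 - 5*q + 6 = (q - 3)*(q^2 + q - 2) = (q - 3)*(q + 2)*(q - 1)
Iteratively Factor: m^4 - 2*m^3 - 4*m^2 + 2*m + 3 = (m + 1)*(m^3 - 3*m^2 - m + 3) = (m + 1)^2*(m^2 - 4*m + 3) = (m - 3)*(m + 1)^2*(m - 1)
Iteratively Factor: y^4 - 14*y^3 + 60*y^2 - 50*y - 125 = (y - 5)*(y^3 - 9*y^2 + 15*y + 25) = (y - 5)*(y + 1)*(y^2 - 10*y + 25) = (y - 5)^2*(y + 1)*(y - 5)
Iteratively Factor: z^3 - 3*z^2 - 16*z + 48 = (z - 3)*(z^2 - 16) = (z - 4)*(z - 3)*(z + 4)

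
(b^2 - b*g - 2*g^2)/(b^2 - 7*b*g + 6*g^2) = (b^2 - b*g - 2*g^2)/(b^2 - 7*b*g + 6*g^2)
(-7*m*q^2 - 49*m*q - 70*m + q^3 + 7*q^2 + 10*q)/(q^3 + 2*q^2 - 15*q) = (-7*m*q - 14*m + q^2 + 2*q)/(q*(q - 3))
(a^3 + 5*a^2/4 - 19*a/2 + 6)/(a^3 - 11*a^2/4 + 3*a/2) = (a + 4)/a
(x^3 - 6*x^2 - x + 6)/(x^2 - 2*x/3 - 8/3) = 3*(-x^3 + 6*x^2 + x - 6)/(-3*x^2 + 2*x + 8)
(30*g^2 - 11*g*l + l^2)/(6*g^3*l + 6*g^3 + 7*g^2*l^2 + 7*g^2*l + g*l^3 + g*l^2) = (30*g^2 - 11*g*l + l^2)/(g*(6*g^2*l + 6*g^2 + 7*g*l^2 + 7*g*l + l^3 + l^2))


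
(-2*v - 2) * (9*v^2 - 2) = -18*v^3 - 18*v^2 + 4*v + 4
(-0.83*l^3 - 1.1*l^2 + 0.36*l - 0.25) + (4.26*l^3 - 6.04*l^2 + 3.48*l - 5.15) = 3.43*l^3 - 7.14*l^2 + 3.84*l - 5.4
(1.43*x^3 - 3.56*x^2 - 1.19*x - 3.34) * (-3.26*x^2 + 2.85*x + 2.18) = -4.6618*x^5 + 15.6811*x^4 - 3.1492*x^3 - 0.263900000000001*x^2 - 12.1132*x - 7.2812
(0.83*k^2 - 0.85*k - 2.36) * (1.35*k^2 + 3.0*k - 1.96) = 1.1205*k^4 + 1.3425*k^3 - 7.3628*k^2 - 5.414*k + 4.6256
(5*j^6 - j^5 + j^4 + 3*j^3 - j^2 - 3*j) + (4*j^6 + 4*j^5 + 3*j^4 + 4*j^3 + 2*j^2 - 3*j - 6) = 9*j^6 + 3*j^5 + 4*j^4 + 7*j^3 + j^2 - 6*j - 6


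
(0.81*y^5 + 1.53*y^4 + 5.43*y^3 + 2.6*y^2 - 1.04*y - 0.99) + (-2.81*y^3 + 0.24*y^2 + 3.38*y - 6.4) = 0.81*y^5 + 1.53*y^4 + 2.62*y^3 + 2.84*y^2 + 2.34*y - 7.39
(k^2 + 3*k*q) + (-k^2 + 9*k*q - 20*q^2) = 12*k*q - 20*q^2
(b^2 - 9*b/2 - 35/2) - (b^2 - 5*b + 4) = b/2 - 43/2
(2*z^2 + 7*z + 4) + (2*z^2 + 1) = 4*z^2 + 7*z + 5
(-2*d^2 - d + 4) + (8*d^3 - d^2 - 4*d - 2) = 8*d^3 - 3*d^2 - 5*d + 2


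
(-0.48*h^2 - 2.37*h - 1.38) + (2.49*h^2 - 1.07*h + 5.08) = 2.01*h^2 - 3.44*h + 3.7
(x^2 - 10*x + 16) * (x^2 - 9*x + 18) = x^4 - 19*x^3 + 124*x^2 - 324*x + 288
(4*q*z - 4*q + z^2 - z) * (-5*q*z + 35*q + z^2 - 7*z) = -20*q^2*z^2 + 160*q^2*z - 140*q^2 - q*z^3 + 8*q*z^2 - 7*q*z + z^4 - 8*z^3 + 7*z^2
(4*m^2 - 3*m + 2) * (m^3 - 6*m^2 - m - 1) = 4*m^5 - 27*m^4 + 16*m^3 - 13*m^2 + m - 2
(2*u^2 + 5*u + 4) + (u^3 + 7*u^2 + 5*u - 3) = u^3 + 9*u^2 + 10*u + 1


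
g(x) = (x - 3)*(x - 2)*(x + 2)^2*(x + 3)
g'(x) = (x - 3)*(x - 2)*(x + 2)^2 + (x - 3)*(x - 2)*(x + 3)*(2*x + 4) + (x - 3)*(x + 2)^2*(x + 3) + (x - 2)*(x + 2)^2*(x + 3) = 5*x^4 + 8*x^3 - 39*x^2 - 52*x + 36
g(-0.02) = 71.27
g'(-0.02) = 37.02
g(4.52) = 1224.50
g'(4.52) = 1829.94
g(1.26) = 58.29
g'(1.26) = -62.83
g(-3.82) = -107.81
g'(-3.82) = 284.28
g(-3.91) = -135.57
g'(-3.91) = 333.50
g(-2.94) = 1.56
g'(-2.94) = 22.04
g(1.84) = 13.25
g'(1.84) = -84.57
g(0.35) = 80.89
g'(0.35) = 13.44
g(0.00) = 72.00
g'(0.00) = 36.00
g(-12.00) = -189000.00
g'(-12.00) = 84900.00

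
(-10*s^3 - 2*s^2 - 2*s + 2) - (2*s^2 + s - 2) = -10*s^3 - 4*s^2 - 3*s + 4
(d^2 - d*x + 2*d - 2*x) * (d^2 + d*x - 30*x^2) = d^4 + 2*d^3 - 31*d^2*x^2 + 30*d*x^3 - 62*d*x^2 + 60*x^3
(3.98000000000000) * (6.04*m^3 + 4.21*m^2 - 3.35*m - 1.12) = 24.0392*m^3 + 16.7558*m^2 - 13.333*m - 4.4576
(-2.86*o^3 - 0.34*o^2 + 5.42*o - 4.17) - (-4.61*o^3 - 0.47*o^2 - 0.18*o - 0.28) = 1.75*o^3 + 0.13*o^2 + 5.6*o - 3.89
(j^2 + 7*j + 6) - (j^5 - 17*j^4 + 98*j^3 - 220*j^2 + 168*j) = -j^5 + 17*j^4 - 98*j^3 + 221*j^2 - 161*j + 6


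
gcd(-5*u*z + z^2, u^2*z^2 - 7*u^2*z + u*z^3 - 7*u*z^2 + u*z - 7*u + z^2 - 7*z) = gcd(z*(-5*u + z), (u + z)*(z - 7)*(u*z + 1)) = 1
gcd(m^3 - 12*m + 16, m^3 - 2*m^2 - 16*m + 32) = m^2 + 2*m - 8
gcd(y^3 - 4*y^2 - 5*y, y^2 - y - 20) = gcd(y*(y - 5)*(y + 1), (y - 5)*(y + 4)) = y - 5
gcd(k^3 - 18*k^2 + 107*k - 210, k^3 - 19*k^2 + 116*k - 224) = k - 7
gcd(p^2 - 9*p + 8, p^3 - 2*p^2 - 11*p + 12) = p - 1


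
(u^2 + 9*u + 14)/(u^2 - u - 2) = (u^2 + 9*u + 14)/(u^2 - u - 2)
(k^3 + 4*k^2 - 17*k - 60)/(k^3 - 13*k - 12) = (k + 5)/(k + 1)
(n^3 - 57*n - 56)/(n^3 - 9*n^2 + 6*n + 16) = (n + 7)/(n - 2)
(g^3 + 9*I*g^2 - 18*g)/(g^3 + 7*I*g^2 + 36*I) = g/(g - 2*I)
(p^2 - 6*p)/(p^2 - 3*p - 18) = p/(p + 3)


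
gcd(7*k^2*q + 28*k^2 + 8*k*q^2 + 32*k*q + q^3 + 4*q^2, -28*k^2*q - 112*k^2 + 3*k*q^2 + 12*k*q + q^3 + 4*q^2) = 7*k*q + 28*k + q^2 + 4*q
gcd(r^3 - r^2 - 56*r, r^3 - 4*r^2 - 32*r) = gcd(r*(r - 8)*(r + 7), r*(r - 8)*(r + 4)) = r^2 - 8*r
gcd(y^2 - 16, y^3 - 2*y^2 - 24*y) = y + 4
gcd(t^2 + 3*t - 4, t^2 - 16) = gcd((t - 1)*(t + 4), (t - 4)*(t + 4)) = t + 4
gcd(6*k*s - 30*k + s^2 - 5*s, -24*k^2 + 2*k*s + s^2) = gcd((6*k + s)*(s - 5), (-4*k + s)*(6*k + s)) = 6*k + s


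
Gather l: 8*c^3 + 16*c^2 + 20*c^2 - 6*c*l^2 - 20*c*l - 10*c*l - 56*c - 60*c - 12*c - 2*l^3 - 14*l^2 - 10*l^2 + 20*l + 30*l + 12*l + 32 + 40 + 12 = 8*c^3 + 36*c^2 - 128*c - 2*l^3 + l^2*(-6*c - 24) + l*(62 - 30*c) + 84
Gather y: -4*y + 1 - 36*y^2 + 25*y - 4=-36*y^2 + 21*y - 3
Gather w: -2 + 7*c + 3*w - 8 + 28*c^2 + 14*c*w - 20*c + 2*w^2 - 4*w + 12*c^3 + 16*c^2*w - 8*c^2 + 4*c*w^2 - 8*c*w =12*c^3 + 20*c^2 - 13*c + w^2*(4*c + 2) + w*(16*c^2 + 6*c - 1) - 10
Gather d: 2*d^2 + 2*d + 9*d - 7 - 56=2*d^2 + 11*d - 63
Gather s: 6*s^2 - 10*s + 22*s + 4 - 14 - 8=6*s^2 + 12*s - 18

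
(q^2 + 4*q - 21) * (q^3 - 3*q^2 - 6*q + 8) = q^5 + q^4 - 39*q^3 + 47*q^2 + 158*q - 168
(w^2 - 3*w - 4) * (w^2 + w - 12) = w^4 - 2*w^3 - 19*w^2 + 32*w + 48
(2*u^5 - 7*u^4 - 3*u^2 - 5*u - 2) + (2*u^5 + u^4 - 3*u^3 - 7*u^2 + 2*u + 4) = 4*u^5 - 6*u^4 - 3*u^3 - 10*u^2 - 3*u + 2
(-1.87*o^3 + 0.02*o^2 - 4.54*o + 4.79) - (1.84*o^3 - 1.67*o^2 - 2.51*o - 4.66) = -3.71*o^3 + 1.69*o^2 - 2.03*o + 9.45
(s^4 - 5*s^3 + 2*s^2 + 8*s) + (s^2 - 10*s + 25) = s^4 - 5*s^3 + 3*s^2 - 2*s + 25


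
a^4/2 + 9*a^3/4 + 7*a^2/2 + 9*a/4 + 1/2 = (a/2 + 1/4)*(a + 1)^2*(a + 2)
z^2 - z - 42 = (z - 7)*(z + 6)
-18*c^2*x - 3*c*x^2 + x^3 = x*(-6*c + x)*(3*c + x)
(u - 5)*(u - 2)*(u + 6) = u^3 - u^2 - 32*u + 60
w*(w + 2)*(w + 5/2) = w^3 + 9*w^2/2 + 5*w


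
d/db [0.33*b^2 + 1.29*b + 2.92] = 0.66*b + 1.29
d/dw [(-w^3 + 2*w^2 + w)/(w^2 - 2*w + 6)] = (-w^4 + 4*w^3 - 23*w^2 + 24*w + 6)/(w^4 - 4*w^3 + 16*w^2 - 24*w + 36)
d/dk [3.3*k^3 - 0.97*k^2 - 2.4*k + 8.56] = 9.9*k^2 - 1.94*k - 2.4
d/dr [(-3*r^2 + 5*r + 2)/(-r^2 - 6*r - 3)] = (23*r^2 + 22*r - 3)/(r^4 + 12*r^3 + 42*r^2 + 36*r + 9)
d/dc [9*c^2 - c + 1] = 18*c - 1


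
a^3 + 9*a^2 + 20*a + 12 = (a + 1)*(a + 2)*(a + 6)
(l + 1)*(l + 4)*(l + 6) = l^3 + 11*l^2 + 34*l + 24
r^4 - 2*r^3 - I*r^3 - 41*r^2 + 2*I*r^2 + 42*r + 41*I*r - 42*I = (r - 7)*(r - 1)*(r + 6)*(r - I)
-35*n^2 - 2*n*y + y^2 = (-7*n + y)*(5*n + y)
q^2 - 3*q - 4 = (q - 4)*(q + 1)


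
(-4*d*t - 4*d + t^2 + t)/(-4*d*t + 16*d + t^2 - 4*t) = (t + 1)/(t - 4)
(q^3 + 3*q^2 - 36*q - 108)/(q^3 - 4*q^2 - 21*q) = (q^2 - 36)/(q*(q - 7))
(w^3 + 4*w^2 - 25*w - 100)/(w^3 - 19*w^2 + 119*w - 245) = (w^2 + 9*w + 20)/(w^2 - 14*w + 49)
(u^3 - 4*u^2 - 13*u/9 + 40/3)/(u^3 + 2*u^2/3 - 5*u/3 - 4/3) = (9*u^3 - 36*u^2 - 13*u + 120)/(3*(3*u^3 + 2*u^2 - 5*u - 4))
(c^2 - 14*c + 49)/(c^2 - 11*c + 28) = (c - 7)/(c - 4)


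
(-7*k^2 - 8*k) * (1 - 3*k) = 21*k^3 + 17*k^2 - 8*k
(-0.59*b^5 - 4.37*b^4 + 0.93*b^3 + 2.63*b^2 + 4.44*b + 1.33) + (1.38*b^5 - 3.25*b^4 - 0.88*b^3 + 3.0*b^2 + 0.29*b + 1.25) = 0.79*b^5 - 7.62*b^4 + 0.05*b^3 + 5.63*b^2 + 4.73*b + 2.58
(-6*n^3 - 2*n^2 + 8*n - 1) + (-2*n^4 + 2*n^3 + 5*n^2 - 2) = -2*n^4 - 4*n^3 + 3*n^2 + 8*n - 3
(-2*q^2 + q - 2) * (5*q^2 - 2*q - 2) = -10*q^4 + 9*q^3 - 8*q^2 + 2*q + 4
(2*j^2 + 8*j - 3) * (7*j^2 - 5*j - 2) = 14*j^4 + 46*j^3 - 65*j^2 - j + 6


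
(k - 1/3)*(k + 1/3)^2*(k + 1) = k^4 + 4*k^3/3 + 2*k^2/9 - 4*k/27 - 1/27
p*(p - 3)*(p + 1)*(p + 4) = p^4 + 2*p^3 - 11*p^2 - 12*p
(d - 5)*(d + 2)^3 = d^4 + d^3 - 18*d^2 - 52*d - 40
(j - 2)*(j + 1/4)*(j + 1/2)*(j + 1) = j^4 - j^3/4 - 21*j^2/8 - 13*j/8 - 1/4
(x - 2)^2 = x^2 - 4*x + 4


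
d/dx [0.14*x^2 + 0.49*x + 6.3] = 0.28*x + 0.49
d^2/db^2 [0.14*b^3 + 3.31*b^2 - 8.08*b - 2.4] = 0.84*b + 6.62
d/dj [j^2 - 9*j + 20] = 2*j - 9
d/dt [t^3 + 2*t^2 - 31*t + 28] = 3*t^2 + 4*t - 31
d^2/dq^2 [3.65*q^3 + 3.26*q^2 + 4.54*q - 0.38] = 21.9*q + 6.52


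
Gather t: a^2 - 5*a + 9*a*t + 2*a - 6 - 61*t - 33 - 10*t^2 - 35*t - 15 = a^2 - 3*a - 10*t^2 + t*(9*a - 96) - 54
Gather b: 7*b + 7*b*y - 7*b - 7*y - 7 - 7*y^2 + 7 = 7*b*y - 7*y^2 - 7*y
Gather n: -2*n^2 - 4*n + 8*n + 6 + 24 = -2*n^2 + 4*n + 30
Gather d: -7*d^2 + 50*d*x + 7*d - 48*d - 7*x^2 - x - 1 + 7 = -7*d^2 + d*(50*x - 41) - 7*x^2 - x + 6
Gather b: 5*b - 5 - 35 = 5*b - 40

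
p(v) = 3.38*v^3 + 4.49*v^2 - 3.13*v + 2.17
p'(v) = 10.14*v^2 + 8.98*v - 3.13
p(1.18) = 10.28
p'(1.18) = 21.59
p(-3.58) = -84.16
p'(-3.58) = 94.68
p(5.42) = 655.27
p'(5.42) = 343.42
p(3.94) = 266.27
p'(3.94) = 189.66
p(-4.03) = -133.52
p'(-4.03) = 125.36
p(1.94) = 37.68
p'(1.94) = 52.45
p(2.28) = 58.44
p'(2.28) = 70.06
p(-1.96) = 0.10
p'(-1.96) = 18.22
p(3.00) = 124.45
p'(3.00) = 115.07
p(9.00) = 2801.71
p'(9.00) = 899.03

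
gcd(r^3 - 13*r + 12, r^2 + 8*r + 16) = r + 4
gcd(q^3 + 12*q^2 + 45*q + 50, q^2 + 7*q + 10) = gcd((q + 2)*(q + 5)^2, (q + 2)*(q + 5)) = q^2 + 7*q + 10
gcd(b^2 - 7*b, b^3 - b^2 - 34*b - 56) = b - 7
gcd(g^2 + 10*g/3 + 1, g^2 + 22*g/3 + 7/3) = g + 1/3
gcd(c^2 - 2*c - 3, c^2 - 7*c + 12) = c - 3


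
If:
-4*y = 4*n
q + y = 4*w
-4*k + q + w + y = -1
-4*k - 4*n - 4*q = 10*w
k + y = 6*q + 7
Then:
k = 27/14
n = -373/70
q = 3/70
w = 47/35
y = 373/70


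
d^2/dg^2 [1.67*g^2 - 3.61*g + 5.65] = 3.34000000000000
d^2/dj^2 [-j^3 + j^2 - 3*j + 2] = 2 - 6*j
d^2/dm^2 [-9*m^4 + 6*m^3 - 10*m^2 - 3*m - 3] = -108*m^2 + 36*m - 20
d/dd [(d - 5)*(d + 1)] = 2*d - 4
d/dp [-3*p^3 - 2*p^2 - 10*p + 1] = -9*p^2 - 4*p - 10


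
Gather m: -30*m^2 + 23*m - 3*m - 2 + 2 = -30*m^2 + 20*m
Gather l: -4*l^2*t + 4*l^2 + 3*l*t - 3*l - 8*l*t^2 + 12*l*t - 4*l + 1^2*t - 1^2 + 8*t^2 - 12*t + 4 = l^2*(4 - 4*t) + l*(-8*t^2 + 15*t - 7) + 8*t^2 - 11*t + 3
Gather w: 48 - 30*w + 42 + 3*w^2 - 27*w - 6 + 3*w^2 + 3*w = 6*w^2 - 54*w + 84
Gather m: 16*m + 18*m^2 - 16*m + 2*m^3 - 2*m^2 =2*m^3 + 16*m^2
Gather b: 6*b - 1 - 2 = 6*b - 3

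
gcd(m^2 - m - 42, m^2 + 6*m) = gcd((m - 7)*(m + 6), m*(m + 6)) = m + 6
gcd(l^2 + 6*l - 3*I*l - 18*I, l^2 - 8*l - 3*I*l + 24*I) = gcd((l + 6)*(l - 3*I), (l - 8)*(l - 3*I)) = l - 3*I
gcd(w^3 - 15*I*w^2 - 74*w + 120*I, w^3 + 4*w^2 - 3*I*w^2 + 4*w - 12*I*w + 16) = w - 4*I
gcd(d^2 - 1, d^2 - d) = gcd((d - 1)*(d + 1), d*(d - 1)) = d - 1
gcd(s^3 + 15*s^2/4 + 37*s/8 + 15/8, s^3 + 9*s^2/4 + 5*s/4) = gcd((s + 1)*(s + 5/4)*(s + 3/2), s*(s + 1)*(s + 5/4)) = s^2 + 9*s/4 + 5/4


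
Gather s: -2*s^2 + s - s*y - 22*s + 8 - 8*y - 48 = -2*s^2 + s*(-y - 21) - 8*y - 40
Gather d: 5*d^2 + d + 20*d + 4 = 5*d^2 + 21*d + 4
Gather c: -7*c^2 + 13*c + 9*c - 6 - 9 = -7*c^2 + 22*c - 15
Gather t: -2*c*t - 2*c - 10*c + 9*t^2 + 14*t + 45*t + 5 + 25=-12*c + 9*t^2 + t*(59 - 2*c) + 30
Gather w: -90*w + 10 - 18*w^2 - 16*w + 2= -18*w^2 - 106*w + 12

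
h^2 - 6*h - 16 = (h - 8)*(h + 2)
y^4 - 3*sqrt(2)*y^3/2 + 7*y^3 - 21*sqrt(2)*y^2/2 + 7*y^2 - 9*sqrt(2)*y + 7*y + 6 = (y + 1)*(y + 6)*(y - sqrt(2))*(y - sqrt(2)/2)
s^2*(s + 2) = s^3 + 2*s^2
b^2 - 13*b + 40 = (b - 8)*(b - 5)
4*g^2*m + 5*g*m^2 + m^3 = m*(g + m)*(4*g + m)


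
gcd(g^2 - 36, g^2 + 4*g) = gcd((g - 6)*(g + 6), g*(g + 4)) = 1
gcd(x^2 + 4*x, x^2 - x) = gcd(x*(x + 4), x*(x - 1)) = x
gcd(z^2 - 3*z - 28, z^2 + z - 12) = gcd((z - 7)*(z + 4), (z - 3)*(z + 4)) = z + 4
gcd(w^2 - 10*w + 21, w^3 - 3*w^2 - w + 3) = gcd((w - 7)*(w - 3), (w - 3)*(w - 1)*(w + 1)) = w - 3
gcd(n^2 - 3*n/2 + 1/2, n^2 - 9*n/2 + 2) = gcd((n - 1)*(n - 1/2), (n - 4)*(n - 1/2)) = n - 1/2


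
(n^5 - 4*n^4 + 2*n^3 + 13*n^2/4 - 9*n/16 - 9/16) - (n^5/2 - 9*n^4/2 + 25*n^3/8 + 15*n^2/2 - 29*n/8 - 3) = n^5/2 + n^4/2 - 9*n^3/8 - 17*n^2/4 + 49*n/16 + 39/16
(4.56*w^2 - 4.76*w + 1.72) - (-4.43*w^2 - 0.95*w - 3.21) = 8.99*w^2 - 3.81*w + 4.93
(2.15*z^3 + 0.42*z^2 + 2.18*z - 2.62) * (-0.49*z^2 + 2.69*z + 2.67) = -1.0535*z^5 + 5.5777*z^4 + 5.8021*z^3 + 8.2694*z^2 - 1.2272*z - 6.9954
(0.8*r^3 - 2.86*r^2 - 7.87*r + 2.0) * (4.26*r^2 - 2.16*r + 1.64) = 3.408*r^5 - 13.9116*r^4 - 26.0366*r^3 + 20.8288*r^2 - 17.2268*r + 3.28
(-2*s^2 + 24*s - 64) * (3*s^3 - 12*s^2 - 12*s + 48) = -6*s^5 + 96*s^4 - 456*s^3 + 384*s^2 + 1920*s - 3072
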